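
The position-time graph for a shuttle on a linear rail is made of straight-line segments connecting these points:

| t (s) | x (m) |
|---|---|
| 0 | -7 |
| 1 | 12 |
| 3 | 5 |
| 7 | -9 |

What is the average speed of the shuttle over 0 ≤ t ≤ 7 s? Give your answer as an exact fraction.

40/7 m/s

Average speed = (total path length)/(elapsed time); on a piecewise-linear x-t graph the path length is Σ|Δx|.
0–1 s: |Δx| = |12 − -7| = 19 m
1–3 s: |Δx| = |5 − 12| = 7 m
3–7 s: |Δx| = |-9 − 5| = 14 m
Total path = 40 m; average speed = 40/7 = 40/7 m/s.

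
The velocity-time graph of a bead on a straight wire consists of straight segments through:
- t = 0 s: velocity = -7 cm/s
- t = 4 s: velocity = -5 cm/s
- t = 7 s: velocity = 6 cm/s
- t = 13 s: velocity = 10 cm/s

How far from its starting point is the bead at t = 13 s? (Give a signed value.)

25.5 cm

Net displacement equals the area under the velocity-time graph (areas below the axis count negative).
0–4 s: ½(-7 + -5)(4) = -24 cm
4–7 s: ½(-5 + 6)(3) = 1.5 cm
7–13 s: ½(6 + 10)(6) = 48 cm
Net displacement = 25.5 cm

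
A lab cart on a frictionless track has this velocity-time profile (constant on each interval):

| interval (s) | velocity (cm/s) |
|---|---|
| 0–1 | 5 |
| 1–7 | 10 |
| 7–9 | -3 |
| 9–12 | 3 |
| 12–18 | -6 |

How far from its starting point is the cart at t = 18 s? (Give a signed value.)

32 cm

Displacement is the signed area under the v-t curve.
0–1 s: 5 × 1 = 5 cm
1–7 s: 10 × 6 = 60 cm
7–9 s: -3 × 2 = -6 cm
9–12 s: 3 × 3 = 9 cm
12–18 s: -6 × 6 = -36 cm
Net displacement = 32 cm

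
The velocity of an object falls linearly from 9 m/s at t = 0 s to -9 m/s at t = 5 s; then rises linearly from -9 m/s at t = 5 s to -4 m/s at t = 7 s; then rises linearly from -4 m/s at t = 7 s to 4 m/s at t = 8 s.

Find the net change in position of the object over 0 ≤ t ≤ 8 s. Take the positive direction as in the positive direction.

-13 m

Displacement is the signed area under the v-t curve.
0–5 s: ½(9 + -9)(5) = 0 m
5–7 s: ½(-9 + -4)(2) = -13 m
7–8 s: ½(-4 + 4)(1) = 0 m
Net displacement = -13 m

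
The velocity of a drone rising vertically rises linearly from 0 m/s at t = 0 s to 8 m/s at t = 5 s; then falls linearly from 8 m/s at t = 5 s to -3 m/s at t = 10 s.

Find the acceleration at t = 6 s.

-2.2 m/s²

Acceleration is the slope of the v-t graph on 5–10 s: (-3 − 8)/(10 − 5) = -2.2 m/s².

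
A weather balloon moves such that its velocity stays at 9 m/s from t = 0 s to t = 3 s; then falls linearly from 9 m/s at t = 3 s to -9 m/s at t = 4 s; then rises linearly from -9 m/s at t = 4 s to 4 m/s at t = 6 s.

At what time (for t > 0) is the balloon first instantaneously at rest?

t = 3.5 s

v changes sign on 3–4 s (from 9 to -9); the graph is linear there, so v = 0 at t = 3 + (-9)·(4 − 3)/(-9 − 9) = 3.5 s.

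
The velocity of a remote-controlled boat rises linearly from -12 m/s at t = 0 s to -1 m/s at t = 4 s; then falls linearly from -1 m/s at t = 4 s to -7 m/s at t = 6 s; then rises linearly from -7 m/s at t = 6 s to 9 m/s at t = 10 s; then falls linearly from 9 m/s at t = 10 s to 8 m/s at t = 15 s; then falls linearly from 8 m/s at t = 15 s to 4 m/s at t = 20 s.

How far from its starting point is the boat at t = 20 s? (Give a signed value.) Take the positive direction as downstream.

Displacement is the signed area under the v-t curve.
0–4 s: ½(-12 + -1)(4) = -26 m
4–6 s: ½(-1 + -7)(2) = -8 m
6–10 s: ½(-7 + 9)(4) = 4 m
10–15 s: ½(9 + 8)(5) = 42.5 m
15–20 s: ½(8 + 4)(5) = 30 m
Net displacement = 42.5 m

42.5 m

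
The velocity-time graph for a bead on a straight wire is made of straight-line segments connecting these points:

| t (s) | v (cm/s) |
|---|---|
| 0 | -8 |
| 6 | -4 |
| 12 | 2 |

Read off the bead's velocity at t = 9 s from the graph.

On 6–12 s the graph is linear from -4 to 2 cm/s: v(9) = -4 + (2 − -4)·(9 − 6)/(12 − 6) = -1 cm/s.

-1 cm/s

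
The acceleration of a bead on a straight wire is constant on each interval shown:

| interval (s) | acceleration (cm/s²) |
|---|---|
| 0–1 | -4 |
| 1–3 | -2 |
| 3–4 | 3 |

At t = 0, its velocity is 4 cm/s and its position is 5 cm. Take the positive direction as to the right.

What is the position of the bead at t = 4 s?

0.5 cm

On each constant-a segment, Δv = aΔt and Δx = v₀Δt + ½aΔt²; chain segment to segment.
0–1 s: v starts 4 cm/s; Δx = 4·1 + ½·-4·1² = 2 cm; v ends 0 cm/s.
1–3 s: v starts 0 cm/s; Δx = 0·2 + ½·-2·2² = -4 cm; v ends -4 cm/s.
3–4 s: v starts -4 cm/s; Δx = -4·1 + ½·3·1² = -2.5 cm; v ends -1 cm/s.
x(4) = 5 + Σ Δx = 0.5 cm.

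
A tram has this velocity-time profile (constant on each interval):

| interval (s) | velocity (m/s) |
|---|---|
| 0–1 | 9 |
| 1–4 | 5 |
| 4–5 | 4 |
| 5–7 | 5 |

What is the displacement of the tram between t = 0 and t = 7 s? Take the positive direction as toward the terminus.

Displacement is the signed area under the v-t curve.
0–1 s: 9 × 1 = 9 m
1–4 s: 5 × 3 = 15 m
4–5 s: 4 × 1 = 4 m
5–7 s: 5 × 2 = 10 m
Net displacement = 38 m

38 m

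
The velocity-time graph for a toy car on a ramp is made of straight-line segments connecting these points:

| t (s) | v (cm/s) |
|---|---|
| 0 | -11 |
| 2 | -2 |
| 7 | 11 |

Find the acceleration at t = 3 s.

2.6 cm/s²

Acceleration is the slope of the v-t graph on 2–7 s: (11 − -2)/(7 − 2) = 2.6 cm/s².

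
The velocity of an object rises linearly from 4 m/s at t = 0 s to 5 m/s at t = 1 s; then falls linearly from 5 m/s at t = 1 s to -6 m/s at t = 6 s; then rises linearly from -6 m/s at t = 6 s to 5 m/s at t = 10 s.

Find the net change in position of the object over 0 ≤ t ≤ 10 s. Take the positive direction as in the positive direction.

0 m

Net displacement equals the area under the velocity-time graph (areas below the axis count negative).
0–1 s: ½(4 + 5)(1) = 4.5 m
1–6 s: ½(5 + -6)(5) = -2.5 m
6–10 s: ½(-6 + 5)(4) = -2 m
Net displacement = 0 m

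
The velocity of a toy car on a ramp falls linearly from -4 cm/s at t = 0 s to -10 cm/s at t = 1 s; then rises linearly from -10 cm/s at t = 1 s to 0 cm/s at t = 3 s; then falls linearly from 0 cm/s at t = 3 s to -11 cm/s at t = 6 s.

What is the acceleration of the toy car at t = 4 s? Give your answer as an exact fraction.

Acceleration is the slope of the v-t graph on 3–6 s: (-11 − 0)/(6 − 3) = -11/3 cm/s².

-11/3 cm/s²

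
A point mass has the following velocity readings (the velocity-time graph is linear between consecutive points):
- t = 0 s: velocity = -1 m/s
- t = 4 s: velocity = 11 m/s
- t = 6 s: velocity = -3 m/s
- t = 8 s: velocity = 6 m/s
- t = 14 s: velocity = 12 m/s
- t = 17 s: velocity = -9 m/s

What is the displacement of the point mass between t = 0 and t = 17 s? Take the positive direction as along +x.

Net displacement equals the area under the velocity-time graph (areas below the axis count negative).
0–4 s: ½(-1 + 11)(4) = 20 m
4–6 s: ½(11 + -3)(2) = 8 m
6–8 s: ½(-3 + 6)(2) = 3 m
8–14 s: ½(6 + 12)(6) = 54 m
14–17 s: ½(12 + -9)(3) = 4.5 m
Net displacement = 89.5 m

89.5 m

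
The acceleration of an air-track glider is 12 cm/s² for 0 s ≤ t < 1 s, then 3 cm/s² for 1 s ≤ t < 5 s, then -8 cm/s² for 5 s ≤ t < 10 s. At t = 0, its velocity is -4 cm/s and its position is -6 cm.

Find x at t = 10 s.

52 cm

On each constant-a segment, Δv = aΔt and Δx = v₀Δt + ½aΔt²; chain segment to segment.
0–1 s: v starts -4 cm/s; Δx = -4·1 + ½·12·1² = 2 cm; v ends 8 cm/s.
1–5 s: v starts 8 cm/s; Δx = 8·4 + ½·3·4² = 56 cm; v ends 20 cm/s.
5–10 s: v starts 20 cm/s; Δx = 20·5 + ½·-8·5² = 0 cm; v ends -20 cm/s.
x(10) = -6 + Σ Δx = 52 cm.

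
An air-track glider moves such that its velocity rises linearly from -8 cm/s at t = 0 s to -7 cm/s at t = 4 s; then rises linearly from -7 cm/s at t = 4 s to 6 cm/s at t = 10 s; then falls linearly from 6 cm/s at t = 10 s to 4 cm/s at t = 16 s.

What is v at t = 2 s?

-7.5 cm/s

On 0–4 s the graph is linear from -8 to -7 cm/s: v(2) = -8 + (-7 − -8)·(2 − 0)/(4 − 0) = -7.5 cm/s.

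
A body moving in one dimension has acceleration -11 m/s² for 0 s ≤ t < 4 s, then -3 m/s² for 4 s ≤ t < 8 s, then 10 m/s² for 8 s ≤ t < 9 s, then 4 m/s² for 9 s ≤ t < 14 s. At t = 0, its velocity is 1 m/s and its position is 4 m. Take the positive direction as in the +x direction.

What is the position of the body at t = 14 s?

On each constant-a segment, Δv = aΔt and Δx = v₀Δt + ½aΔt²; chain segment to segment.
0–4 s: v starts 1 m/s; Δx = 1·4 + ½·-11·4² = -84 m; v ends -43 m/s.
4–8 s: v starts -43 m/s; Δx = -43·4 + ½·-3·4² = -196 m; v ends -55 m/s.
8–9 s: v starts -55 m/s; Δx = -55·1 + ½·10·1² = -50 m; v ends -45 m/s.
9–14 s: v starts -45 m/s; Δx = -45·5 + ½·4·5² = -175 m; v ends -25 m/s.
x(14) = 4 + Σ Δx = -501 m.

-501 m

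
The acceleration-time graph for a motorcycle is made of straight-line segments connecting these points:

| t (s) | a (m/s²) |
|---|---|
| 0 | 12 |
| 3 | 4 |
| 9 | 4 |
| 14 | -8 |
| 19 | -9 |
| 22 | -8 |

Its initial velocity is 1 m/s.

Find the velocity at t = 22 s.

Δv equals the area under the a-t graph; then v = v₀ + Δv.
0–3 s: ½(12 + 4)(3) = 24 m/s
3–9 s: 4 × 6 = 24 m/s
9–14 s: ½(4 + -8)(5) = -10 m/s
14–19 s: ½(-8 + -9)(5) = -42.5 m/s
19–22 s: ½(-9 + -8)(3) = -25.5 m/s
Δv = -30 m/s, so v(22) = 1 + (-30) = -29 m/s.

-29 m/s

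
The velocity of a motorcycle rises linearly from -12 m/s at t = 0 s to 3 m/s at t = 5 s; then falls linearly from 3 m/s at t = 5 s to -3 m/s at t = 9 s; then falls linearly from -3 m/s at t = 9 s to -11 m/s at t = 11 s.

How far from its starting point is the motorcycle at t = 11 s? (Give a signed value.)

-36.5 m

Net displacement equals the area under the velocity-time graph (areas below the axis count negative).
0–5 s: ½(-12 + 3)(5) = -22.5 m
5–9 s: ½(3 + -3)(4) = 0 m
9–11 s: ½(-3 + -11)(2) = -14 m
Net displacement = -36.5 m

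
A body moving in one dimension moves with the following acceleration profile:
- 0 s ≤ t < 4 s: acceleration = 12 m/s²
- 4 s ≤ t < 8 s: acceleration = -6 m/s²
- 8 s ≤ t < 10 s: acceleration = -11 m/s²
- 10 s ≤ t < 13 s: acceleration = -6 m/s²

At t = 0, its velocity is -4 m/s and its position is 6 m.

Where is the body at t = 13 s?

199 m

On each constant-a segment, Δv = aΔt and Δx = v₀Δt + ½aΔt²; chain segment to segment.
0–4 s: v starts -4 m/s; Δx = -4·4 + ½·12·4² = 80 m; v ends 44 m/s.
4–8 s: v starts 44 m/s; Δx = 44·4 + ½·-6·4² = 128 m; v ends 20 m/s.
8–10 s: v starts 20 m/s; Δx = 20·2 + ½·-11·2² = 18 m; v ends -2 m/s.
10–13 s: v starts -2 m/s; Δx = -2·3 + ½·-6·3² = -33 m; v ends -20 m/s.
x(13) = 6 + Σ Δx = 199 m.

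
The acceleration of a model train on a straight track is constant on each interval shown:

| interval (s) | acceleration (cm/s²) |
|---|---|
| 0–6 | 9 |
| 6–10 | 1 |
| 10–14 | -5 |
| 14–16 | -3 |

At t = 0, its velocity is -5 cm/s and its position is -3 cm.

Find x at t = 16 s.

On each constant-a segment, Δv = aΔt and Δx = v₀Δt + ½aΔt²; chain segment to segment.
0–6 s: v starts -5 cm/s; Δx = -5·6 + ½·9·6² = 132 cm; v ends 49 cm/s.
6–10 s: v starts 49 cm/s; Δx = 49·4 + ½·1·4² = 204 cm; v ends 53 cm/s.
10–14 s: v starts 53 cm/s; Δx = 53·4 + ½·-5·4² = 172 cm; v ends 33 cm/s.
14–16 s: v starts 33 cm/s; Δx = 33·2 + ½·-3·2² = 60 cm; v ends 27 cm/s.
x(16) = -3 + Σ Δx = 565 cm.

565 cm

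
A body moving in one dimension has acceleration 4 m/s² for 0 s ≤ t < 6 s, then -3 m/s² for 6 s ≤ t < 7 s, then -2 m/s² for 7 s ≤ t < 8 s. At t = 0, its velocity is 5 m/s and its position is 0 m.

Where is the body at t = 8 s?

On each constant-a segment, Δv = aΔt and Δx = v₀Δt + ½aΔt²; chain segment to segment.
0–6 s: v starts 5 m/s; Δx = 5·6 + ½·4·6² = 102 m; v ends 29 m/s.
6–7 s: v starts 29 m/s; Δx = 29·1 + ½·-3·1² = 27.5 m; v ends 26 m/s.
7–8 s: v starts 26 m/s; Δx = 26·1 + ½·-2·1² = 25 m; v ends 24 m/s.
x(8) = 0 + Σ Δx = 154.5 m.

154.5 m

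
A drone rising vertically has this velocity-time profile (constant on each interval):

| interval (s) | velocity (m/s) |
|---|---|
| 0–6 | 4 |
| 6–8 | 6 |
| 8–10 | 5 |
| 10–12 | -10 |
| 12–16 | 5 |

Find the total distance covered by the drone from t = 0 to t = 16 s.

Distance (not displacement) is the total path length: add the absolute areas under v-t.
0–6 s: |4| × 6 = 24 m
6–8 s: |6| × 2 = 12 m
8–10 s: |5| × 2 = 10 m
10–12 s: |-10| × 2 = 20 m
12–16 s: |5| × 4 = 20 m
Total distance = 86 m

86 m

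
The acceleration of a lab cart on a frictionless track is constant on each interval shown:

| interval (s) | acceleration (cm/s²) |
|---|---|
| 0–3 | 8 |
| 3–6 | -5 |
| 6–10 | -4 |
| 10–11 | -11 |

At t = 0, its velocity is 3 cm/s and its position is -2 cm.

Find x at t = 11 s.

108 cm

On each constant-a segment, Δv = aΔt and Δx = v₀Δt + ½aΔt²; chain segment to segment.
0–3 s: v starts 3 cm/s; Δx = 3·3 + ½·8·3² = 45 cm; v ends 27 cm/s.
3–6 s: v starts 27 cm/s; Δx = 27·3 + ½·-5·3² = 58.5 cm; v ends 12 cm/s.
6–10 s: v starts 12 cm/s; Δx = 12·4 + ½·-4·4² = 16 cm; v ends -4 cm/s.
10–11 s: v starts -4 cm/s; Δx = -4·1 + ½·-11·1² = -9.5 cm; v ends -15 cm/s.
x(11) = -2 + Σ Δx = 108 cm.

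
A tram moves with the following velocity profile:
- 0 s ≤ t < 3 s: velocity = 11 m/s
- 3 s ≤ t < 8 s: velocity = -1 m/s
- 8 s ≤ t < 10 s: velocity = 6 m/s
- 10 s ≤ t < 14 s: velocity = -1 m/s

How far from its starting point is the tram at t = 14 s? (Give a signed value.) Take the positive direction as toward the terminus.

36 m

Net displacement equals the area under the velocity-time graph (areas below the axis count negative).
0–3 s: 11 × 3 = 33 m
3–8 s: -1 × 5 = -5 m
8–10 s: 6 × 2 = 12 m
10–14 s: -1 × 4 = -4 m
Net displacement = 36 m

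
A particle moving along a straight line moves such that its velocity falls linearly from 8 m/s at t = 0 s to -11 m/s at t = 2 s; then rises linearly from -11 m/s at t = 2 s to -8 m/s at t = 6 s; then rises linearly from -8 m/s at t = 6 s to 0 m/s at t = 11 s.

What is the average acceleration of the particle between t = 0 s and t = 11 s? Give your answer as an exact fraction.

Average acceleration = Δv/Δt = (0 − 8)/(11 − 0) = -8/11 m/s².

-8/11 m/s²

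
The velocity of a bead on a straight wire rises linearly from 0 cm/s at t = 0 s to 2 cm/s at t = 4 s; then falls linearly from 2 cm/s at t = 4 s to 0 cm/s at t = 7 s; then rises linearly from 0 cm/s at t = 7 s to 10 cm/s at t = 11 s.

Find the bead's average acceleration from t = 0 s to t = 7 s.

0 cm/s²

Average acceleration = Δv/Δt = (0 − 0)/(7 − 0) = 0 cm/s².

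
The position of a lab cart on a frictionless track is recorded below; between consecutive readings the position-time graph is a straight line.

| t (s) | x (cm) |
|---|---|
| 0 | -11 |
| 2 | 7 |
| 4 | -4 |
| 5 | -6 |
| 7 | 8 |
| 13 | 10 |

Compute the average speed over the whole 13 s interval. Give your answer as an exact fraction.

47/13 cm/s

Average speed = (total path length)/(elapsed time); on a piecewise-linear x-t graph the path length is Σ|Δx|.
0–2 s: |Δx| = |7 − -11| = 18 cm
2–4 s: |Δx| = |-4 − 7| = 11 cm
4–5 s: |Δx| = |-6 − -4| = 2 cm
5–7 s: |Δx| = |8 − -6| = 14 cm
7–13 s: |Δx| = |10 − 8| = 2 cm
Total path = 47 cm; average speed = 47/13 = 47/13 cm/s.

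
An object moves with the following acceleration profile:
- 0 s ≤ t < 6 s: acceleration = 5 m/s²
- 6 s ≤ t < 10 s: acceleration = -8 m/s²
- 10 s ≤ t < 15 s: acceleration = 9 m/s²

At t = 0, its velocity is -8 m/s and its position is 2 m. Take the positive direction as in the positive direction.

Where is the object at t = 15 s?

130.5 m

On each constant-a segment, Δv = aΔt and Δx = v₀Δt + ½aΔt²; chain segment to segment.
0–6 s: v starts -8 m/s; Δx = -8·6 + ½·5·6² = 42 m; v ends 22 m/s.
6–10 s: v starts 22 m/s; Δx = 22·4 + ½·-8·4² = 24 m; v ends -10 m/s.
10–15 s: v starts -10 m/s; Δx = -10·5 + ½·9·5² = 62.5 m; v ends 35 m/s.
x(15) = 2 + Σ Δx = 130.5 m.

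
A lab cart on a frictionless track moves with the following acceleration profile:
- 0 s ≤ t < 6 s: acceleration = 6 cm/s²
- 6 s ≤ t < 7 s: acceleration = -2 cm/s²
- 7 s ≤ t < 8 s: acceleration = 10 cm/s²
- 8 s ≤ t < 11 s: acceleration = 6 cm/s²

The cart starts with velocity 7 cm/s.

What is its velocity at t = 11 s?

69 cm/s

Δv equals the area under the a-t graph; then v = v₀ + Δv.
0–6 s: 6 × 6 = 36 cm/s
6–7 s: -2 × 1 = -2 cm/s
7–8 s: 10 × 1 = 10 cm/s
8–11 s: 6 × 3 = 18 cm/s
Δv = 62 cm/s, so v(11) = 7 + (62) = 69 cm/s.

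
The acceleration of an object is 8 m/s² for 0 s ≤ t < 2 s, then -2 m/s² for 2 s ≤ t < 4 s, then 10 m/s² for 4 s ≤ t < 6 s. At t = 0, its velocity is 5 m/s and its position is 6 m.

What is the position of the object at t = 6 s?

124 m

On each constant-a segment, Δv = aΔt and Δx = v₀Δt + ½aΔt²; chain segment to segment.
0–2 s: v starts 5 m/s; Δx = 5·2 + ½·8·2² = 26 m; v ends 21 m/s.
2–4 s: v starts 21 m/s; Δx = 21·2 + ½·-2·2² = 38 m; v ends 17 m/s.
4–6 s: v starts 17 m/s; Δx = 17·2 + ½·10·2² = 54 m; v ends 37 m/s.
x(6) = 6 + Σ Δx = 124 m.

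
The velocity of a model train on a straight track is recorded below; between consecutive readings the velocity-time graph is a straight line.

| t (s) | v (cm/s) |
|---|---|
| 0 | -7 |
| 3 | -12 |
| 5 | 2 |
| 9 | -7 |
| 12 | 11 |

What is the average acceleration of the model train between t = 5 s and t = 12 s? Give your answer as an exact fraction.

9/7 cm/s²

Average acceleration = Δv/Δt = (11 − 2)/(12 − 5) = 9/7 cm/s².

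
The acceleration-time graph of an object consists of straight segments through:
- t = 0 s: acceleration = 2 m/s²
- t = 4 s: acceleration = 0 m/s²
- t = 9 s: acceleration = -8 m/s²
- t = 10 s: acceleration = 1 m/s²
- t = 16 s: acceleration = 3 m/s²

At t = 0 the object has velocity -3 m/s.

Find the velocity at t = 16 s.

Δv equals the area under the a-t graph; then v = v₀ + Δv.
0–4 s: ½(2 + 0)(4) = 4 m/s
4–9 s: ½(0 + -8)(5) = -20 m/s
9–10 s: ½(-8 + 1)(1) = -3.5 m/s
10–16 s: ½(1 + 3)(6) = 12 m/s
Δv = -7.5 m/s, so v(16) = -3 + (-7.5) = -10.5 m/s.

-10.5 m/s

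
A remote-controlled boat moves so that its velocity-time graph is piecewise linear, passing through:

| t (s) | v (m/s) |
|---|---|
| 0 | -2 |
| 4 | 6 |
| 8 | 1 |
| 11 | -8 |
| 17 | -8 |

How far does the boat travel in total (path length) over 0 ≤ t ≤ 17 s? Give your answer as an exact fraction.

Distance (not displacement) is the total path length: add the absolute areas under v-t.
0–4 s: v = 0 at t = 1 s; triangle areas 1 + 9 = 10 m
4–8 s: |½(6 + 1)(4)| = 14 m
8–11 s: v = 0 at t = 25/3 s; triangle areas 1/6 + 32/3 = 65/6 m
11–17 s: |-8| × 6 = 48 m
Total distance = 497/6 m

497/6 m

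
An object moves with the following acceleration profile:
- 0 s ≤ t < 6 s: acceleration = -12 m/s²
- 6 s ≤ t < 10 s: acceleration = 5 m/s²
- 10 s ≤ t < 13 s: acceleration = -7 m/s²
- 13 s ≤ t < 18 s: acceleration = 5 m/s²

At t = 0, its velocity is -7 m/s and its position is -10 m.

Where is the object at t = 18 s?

-1090 m

On each constant-a segment, Δv = aΔt and Δx = v₀Δt + ½aΔt²; chain segment to segment.
0–6 s: v starts -7 m/s; Δx = -7·6 + ½·-12·6² = -258 m; v ends -79 m/s.
6–10 s: v starts -79 m/s; Δx = -79·4 + ½·5·4² = -276 m; v ends -59 m/s.
10–13 s: v starts -59 m/s; Δx = -59·3 + ½·-7·3² = -208.5 m; v ends -80 m/s.
13–18 s: v starts -80 m/s; Δx = -80·5 + ½·5·5² = -337.5 m; v ends -55 m/s.
x(18) = -10 + Σ Δx = -1090 m.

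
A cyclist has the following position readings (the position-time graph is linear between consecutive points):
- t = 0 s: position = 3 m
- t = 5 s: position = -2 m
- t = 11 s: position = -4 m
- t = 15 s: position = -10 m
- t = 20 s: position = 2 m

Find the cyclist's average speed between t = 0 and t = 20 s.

1.25 m/s

Average speed = (total path length)/(elapsed time); on a piecewise-linear x-t graph the path length is Σ|Δx|.
0–5 s: |Δx| = |-2 − 3| = 5 m
5–11 s: |Δx| = |-4 − -2| = 2 m
11–15 s: |Δx| = |-10 − -4| = 6 m
15–20 s: |Δx| = |2 − -10| = 12 m
Total path = 25 m; average speed = 25/20 = 1.25 m/s.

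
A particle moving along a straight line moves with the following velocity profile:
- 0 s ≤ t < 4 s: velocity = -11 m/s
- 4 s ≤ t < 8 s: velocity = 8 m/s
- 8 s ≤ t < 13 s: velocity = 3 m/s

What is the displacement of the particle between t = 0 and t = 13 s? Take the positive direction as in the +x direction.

Displacement is the signed area under the v-t curve.
0–4 s: -11 × 4 = -44 m
4–8 s: 8 × 4 = 32 m
8–13 s: 3 × 5 = 15 m
Net displacement = 3 m

3 m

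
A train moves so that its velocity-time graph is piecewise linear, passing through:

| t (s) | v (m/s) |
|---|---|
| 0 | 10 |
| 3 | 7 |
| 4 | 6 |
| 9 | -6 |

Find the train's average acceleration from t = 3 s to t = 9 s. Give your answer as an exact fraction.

Average acceleration = Δv/Δt = (-6 − 7)/(9 − 3) = -13/6 m/s².

-13/6 m/s²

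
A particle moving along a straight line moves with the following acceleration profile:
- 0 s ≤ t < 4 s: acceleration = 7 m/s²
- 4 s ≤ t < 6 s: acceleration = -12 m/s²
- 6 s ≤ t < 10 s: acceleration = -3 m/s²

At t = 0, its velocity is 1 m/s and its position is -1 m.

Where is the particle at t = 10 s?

On each constant-a segment, Δv = aΔt and Δx = v₀Δt + ½aΔt²; chain segment to segment.
0–4 s: v starts 1 m/s; Δx = 1·4 + ½·7·4² = 60 m; v ends 29 m/s.
4–6 s: v starts 29 m/s; Δx = 29·2 + ½·-12·2² = 34 m; v ends 5 m/s.
6–10 s: v starts 5 m/s; Δx = 5·4 + ½·-3·4² = -4 m; v ends -7 m/s.
x(10) = -1 + Σ Δx = 89 m.

89 m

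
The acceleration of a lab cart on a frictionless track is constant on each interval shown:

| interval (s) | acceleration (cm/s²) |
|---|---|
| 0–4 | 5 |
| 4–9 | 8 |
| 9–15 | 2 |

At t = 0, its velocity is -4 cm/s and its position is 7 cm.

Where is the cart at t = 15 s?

583 cm

On each constant-a segment, Δv = aΔt and Δx = v₀Δt + ½aΔt²; chain segment to segment.
0–4 s: v starts -4 cm/s; Δx = -4·4 + ½·5·4² = 24 cm; v ends 16 cm/s.
4–9 s: v starts 16 cm/s; Δx = 16·5 + ½·8·5² = 180 cm; v ends 56 cm/s.
9–15 s: v starts 56 cm/s; Δx = 56·6 + ½·2·6² = 372 cm; v ends 68 cm/s.
x(15) = 7 + Σ Δx = 583 cm.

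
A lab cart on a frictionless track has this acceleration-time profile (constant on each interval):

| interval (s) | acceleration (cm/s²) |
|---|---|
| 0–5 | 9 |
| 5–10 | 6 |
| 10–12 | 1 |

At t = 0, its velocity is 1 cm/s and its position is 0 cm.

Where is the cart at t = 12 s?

On each constant-a segment, Δv = aΔt and Δx = v₀Δt + ½aΔt²; chain segment to segment.
0–5 s: v starts 1 cm/s; Δx = 1·5 + ½·9·5² = 117.5 cm; v ends 46 cm/s.
5–10 s: v starts 46 cm/s; Δx = 46·5 + ½·6·5² = 305 cm; v ends 76 cm/s.
10–12 s: v starts 76 cm/s; Δx = 76·2 + ½·1·2² = 154 cm; v ends 78 cm/s.
x(12) = 0 + Σ Δx = 576.5 cm.

576.5 cm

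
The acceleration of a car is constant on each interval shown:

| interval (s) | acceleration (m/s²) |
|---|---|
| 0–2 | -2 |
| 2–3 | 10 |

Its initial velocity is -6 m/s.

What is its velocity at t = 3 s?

0 m/s

Δv equals the area under the a-t graph; then v = v₀ + Δv.
0–2 s: -2 × 2 = -4 m/s
2–3 s: 10 × 1 = 10 m/s
Δv = 6 m/s, so v(3) = -6 + (6) = 0 m/s.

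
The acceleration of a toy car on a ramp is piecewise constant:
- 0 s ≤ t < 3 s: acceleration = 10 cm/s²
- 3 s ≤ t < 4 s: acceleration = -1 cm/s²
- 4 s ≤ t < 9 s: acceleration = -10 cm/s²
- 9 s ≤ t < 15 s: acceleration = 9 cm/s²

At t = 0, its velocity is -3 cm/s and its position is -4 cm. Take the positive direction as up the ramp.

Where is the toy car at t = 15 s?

On each constant-a segment, Δv = aΔt and Δx = v₀Δt + ½aΔt²; chain segment to segment.
0–3 s: v starts -3 cm/s; Δx = -3·3 + ½·10·3² = 36 cm; v ends 27 cm/s.
3–4 s: v starts 27 cm/s; Δx = 27·1 + ½·-1·1² = 26.5 cm; v ends 26 cm/s.
4–9 s: v starts 26 cm/s; Δx = 26·5 + ½·-10·5² = 5 cm; v ends -24 cm/s.
9–15 s: v starts -24 cm/s; Δx = -24·6 + ½·9·6² = 18 cm; v ends 30 cm/s.
x(15) = -4 + Σ Δx = 81.5 cm.

81.5 cm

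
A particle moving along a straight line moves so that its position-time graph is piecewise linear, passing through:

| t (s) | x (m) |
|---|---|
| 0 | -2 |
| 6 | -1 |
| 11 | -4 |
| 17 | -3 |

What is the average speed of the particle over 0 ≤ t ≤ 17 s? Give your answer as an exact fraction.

Average speed = (total path length)/(elapsed time); on a piecewise-linear x-t graph the path length is Σ|Δx|.
0–6 s: |Δx| = |-1 − -2| = 1 m
6–11 s: |Δx| = |-4 − -1| = 3 m
11–17 s: |Δx| = |-3 − -4| = 1 m
Total path = 5 m; average speed = 5/17 = 5/17 m/s.

5/17 m/s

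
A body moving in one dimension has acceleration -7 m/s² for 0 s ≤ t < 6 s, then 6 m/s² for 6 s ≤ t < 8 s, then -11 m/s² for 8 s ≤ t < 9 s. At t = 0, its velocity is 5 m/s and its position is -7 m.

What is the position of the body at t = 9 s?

-195.5 m

On each constant-a segment, Δv = aΔt and Δx = v₀Δt + ½aΔt²; chain segment to segment.
0–6 s: v starts 5 m/s; Δx = 5·6 + ½·-7·6² = -96 m; v ends -37 m/s.
6–8 s: v starts -37 m/s; Δx = -37·2 + ½·6·2² = -62 m; v ends -25 m/s.
8–9 s: v starts -25 m/s; Δx = -25·1 + ½·-11·1² = -30.5 m; v ends -36 m/s.
x(9) = -7 + Σ Δx = -195.5 m.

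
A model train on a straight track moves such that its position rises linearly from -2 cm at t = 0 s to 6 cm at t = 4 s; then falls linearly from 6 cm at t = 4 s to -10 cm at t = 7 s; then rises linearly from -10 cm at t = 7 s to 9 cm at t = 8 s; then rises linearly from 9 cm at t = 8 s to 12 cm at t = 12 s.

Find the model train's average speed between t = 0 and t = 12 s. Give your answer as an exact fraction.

Average speed = (total path length)/(elapsed time); on a piecewise-linear x-t graph the path length is Σ|Δx|.
0–4 s: |Δx| = |6 − -2| = 8 cm
4–7 s: |Δx| = |-10 − 6| = 16 cm
7–8 s: |Δx| = |9 − -10| = 19 cm
8–12 s: |Δx| = |12 − 9| = 3 cm
Total path = 46 cm; average speed = 46/12 = 23/6 cm/s.

23/6 cm/s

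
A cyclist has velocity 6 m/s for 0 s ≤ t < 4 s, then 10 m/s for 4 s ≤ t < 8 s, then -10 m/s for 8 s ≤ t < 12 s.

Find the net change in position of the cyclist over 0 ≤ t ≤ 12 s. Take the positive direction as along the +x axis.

Net displacement equals the area under the velocity-time graph (areas below the axis count negative).
0–4 s: 6 × 4 = 24 m
4–8 s: 10 × 4 = 40 m
8–12 s: -10 × 4 = -40 m
Net displacement = 24 m

24 m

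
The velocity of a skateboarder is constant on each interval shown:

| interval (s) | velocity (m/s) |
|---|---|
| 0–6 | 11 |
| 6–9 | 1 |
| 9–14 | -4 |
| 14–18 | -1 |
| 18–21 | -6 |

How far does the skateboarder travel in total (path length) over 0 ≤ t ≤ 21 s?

111 m

Distance (not displacement) is the total path length: add the absolute areas under v-t.
0–6 s: |11| × 6 = 66 m
6–9 s: |1| × 3 = 3 m
9–14 s: |-4| × 5 = 20 m
14–18 s: |-1| × 4 = 4 m
18–21 s: |-6| × 3 = 18 m
Total distance = 111 m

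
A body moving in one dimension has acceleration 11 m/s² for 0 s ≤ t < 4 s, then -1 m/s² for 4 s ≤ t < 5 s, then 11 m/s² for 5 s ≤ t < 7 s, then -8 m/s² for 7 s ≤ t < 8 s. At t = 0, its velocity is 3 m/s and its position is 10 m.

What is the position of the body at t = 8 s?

On each constant-a segment, Δv = aΔt and Δx = v₀Δt + ½aΔt²; chain segment to segment.
0–4 s: v starts 3 m/s; Δx = 3·4 + ½·11·4² = 100 m; v ends 47 m/s.
4–5 s: v starts 47 m/s; Δx = 47·1 + ½·-1·1² = 46.5 m; v ends 46 m/s.
5–7 s: v starts 46 m/s; Δx = 46·2 + ½·11·2² = 114 m; v ends 68 m/s.
7–8 s: v starts 68 m/s; Δx = 68·1 + ½·-8·1² = 64 m; v ends 60 m/s.
x(8) = 10 + Σ Δx = 334.5 m.

334.5 m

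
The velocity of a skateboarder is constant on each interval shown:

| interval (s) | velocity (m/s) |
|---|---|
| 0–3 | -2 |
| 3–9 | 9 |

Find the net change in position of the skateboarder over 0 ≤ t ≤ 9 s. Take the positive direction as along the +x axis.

48 m

Net displacement equals the area under the velocity-time graph (areas below the axis count negative).
0–3 s: -2 × 3 = -6 m
3–9 s: 9 × 6 = 54 m
Net displacement = 48 m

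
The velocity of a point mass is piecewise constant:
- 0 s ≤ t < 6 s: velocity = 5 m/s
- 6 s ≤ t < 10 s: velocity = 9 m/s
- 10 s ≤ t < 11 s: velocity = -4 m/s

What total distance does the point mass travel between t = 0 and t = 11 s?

70 m

Distance (not displacement) is the total path length: add the absolute areas under v-t.
0–6 s: |5| × 6 = 30 m
6–10 s: |9| × 4 = 36 m
10–11 s: |-4| × 1 = 4 m
Total distance = 70 m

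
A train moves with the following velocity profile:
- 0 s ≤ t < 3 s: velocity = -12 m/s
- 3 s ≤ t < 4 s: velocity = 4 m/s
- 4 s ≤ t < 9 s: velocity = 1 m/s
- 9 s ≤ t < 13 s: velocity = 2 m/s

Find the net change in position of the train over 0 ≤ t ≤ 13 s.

Net displacement equals the area under the velocity-time graph (areas below the axis count negative).
0–3 s: -12 × 3 = -36 m
3–4 s: 4 × 1 = 4 m
4–9 s: 1 × 5 = 5 m
9–13 s: 2 × 4 = 8 m
Net displacement = -19 m

-19 m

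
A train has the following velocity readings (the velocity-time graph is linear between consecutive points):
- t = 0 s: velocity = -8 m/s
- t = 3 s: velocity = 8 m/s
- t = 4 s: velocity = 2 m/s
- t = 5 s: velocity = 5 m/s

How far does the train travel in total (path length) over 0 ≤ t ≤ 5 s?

Total distance travelled is ∫|v| dt — sum the magnitudes of each area piece.
0–3 s: v = 0 at t = 1.5 s; triangle areas 6 + 6 = 12 m
3–4 s: |½(8 + 2)(1)| = 5 m
4–5 s: |½(2 + 5)(1)| = 3.5 m
Total distance = 20.5 m

20.5 m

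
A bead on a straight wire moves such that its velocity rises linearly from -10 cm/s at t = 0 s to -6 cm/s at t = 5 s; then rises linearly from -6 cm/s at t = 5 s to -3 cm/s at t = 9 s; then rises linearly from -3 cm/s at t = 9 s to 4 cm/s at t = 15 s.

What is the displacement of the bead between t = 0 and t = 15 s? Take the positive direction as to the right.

-55 cm

Net displacement equals the area under the velocity-time graph (areas below the axis count negative).
0–5 s: ½(-10 + -6)(5) = -40 cm
5–9 s: ½(-6 + -3)(4) = -18 cm
9–15 s: ½(-3 + 4)(6) = 3 cm
Net displacement = -55 cm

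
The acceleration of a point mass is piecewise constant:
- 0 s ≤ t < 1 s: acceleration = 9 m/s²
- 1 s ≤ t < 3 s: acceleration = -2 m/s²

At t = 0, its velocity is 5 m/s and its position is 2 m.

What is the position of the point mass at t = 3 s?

On each constant-a segment, Δv = aΔt and Δx = v₀Δt + ½aΔt²; chain segment to segment.
0–1 s: v starts 5 m/s; Δx = 5·1 + ½·9·1² = 9.5 m; v ends 14 m/s.
1–3 s: v starts 14 m/s; Δx = 14·2 + ½·-2·2² = 24 m; v ends 10 m/s.
x(3) = 2 + Σ Δx = 35.5 m.

35.5 m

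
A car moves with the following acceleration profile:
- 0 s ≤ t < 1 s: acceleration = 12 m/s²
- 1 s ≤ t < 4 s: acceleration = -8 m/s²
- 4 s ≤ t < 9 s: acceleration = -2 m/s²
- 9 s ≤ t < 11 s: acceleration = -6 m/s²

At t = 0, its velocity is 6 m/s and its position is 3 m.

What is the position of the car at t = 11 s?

-66 m

On each constant-a segment, Δv = aΔt and Δx = v₀Δt + ½aΔt²; chain segment to segment.
0–1 s: v starts 6 m/s; Δx = 6·1 + ½·12·1² = 12 m; v ends 18 m/s.
1–4 s: v starts 18 m/s; Δx = 18·3 + ½·-8·3² = 18 m; v ends -6 m/s.
4–9 s: v starts -6 m/s; Δx = -6·5 + ½·-2·5² = -55 m; v ends -16 m/s.
9–11 s: v starts -16 m/s; Δx = -16·2 + ½·-6·2² = -44 m; v ends -28 m/s.
x(11) = 3 + Σ Δx = -66 m.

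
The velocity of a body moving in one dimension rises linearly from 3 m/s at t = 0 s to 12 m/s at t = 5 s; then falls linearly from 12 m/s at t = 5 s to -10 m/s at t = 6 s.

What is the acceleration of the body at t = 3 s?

Acceleration is the slope of the v-t graph on 0–5 s: (12 − 3)/(5 − 0) = 1.8 m/s².

1.8 m/s²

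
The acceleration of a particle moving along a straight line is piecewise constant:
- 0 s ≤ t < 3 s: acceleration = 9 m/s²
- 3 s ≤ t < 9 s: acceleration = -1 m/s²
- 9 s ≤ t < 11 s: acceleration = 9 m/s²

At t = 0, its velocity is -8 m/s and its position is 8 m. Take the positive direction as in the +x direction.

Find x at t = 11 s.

On each constant-a segment, Δv = aΔt and Δx = v₀Δt + ½aΔt²; chain segment to segment.
0–3 s: v starts -8 m/s; Δx = -8·3 + ½·9·3² = 16.5 m; v ends 19 m/s.
3–9 s: v starts 19 m/s; Δx = 19·6 + ½·-1·6² = 96 m; v ends 13 m/s.
9–11 s: v starts 13 m/s; Δx = 13·2 + ½·9·2² = 44 m; v ends 31 m/s.
x(11) = 8 + Σ Δx = 164.5 m.

164.5 m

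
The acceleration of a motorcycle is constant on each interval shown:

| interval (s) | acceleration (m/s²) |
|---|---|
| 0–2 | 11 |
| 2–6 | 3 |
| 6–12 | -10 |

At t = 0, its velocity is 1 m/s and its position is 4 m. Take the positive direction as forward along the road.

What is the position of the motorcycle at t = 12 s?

On each constant-a segment, Δv = aΔt and Δx = v₀Δt + ½aΔt²; chain segment to segment.
0–2 s: v starts 1 m/s; Δx = 1·2 + ½·11·2² = 24 m; v ends 23 m/s.
2–6 s: v starts 23 m/s; Δx = 23·4 + ½·3·4² = 116 m; v ends 35 m/s.
6–12 s: v starts 35 m/s; Δx = 35·6 + ½·-10·6² = 30 m; v ends -25 m/s.
x(12) = 4 + Σ Δx = 174 m.

174 m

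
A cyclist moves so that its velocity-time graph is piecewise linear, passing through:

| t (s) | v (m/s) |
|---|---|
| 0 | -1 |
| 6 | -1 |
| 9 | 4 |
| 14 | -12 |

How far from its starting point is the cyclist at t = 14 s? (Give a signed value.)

Net displacement equals the area under the velocity-time graph (areas below the axis count negative).
0–6 s: -1 × 6 = -6 m
6–9 s: ½(-1 + 4)(3) = 4.5 m
9–14 s: ½(4 + -12)(5) = -20 m
Net displacement = -21.5 m

-21.5 m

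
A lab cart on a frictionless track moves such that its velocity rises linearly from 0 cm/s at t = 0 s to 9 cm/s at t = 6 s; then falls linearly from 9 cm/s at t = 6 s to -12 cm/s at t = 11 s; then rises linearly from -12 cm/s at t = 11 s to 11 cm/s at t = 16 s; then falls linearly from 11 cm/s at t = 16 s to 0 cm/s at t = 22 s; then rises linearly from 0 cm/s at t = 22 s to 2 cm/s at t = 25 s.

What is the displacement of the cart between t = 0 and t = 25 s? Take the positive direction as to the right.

53 cm

Net displacement equals the area under the velocity-time graph (areas below the axis count negative).
0–6 s: ½(0 + 9)(6) = 27 cm
6–11 s: ½(9 + -12)(5) = -7.5 cm
11–16 s: ½(-12 + 11)(5) = -2.5 cm
16–22 s: ½(11 + 0)(6) = 33 cm
22–25 s: ½(0 + 2)(3) = 3 cm
Net displacement = 53 cm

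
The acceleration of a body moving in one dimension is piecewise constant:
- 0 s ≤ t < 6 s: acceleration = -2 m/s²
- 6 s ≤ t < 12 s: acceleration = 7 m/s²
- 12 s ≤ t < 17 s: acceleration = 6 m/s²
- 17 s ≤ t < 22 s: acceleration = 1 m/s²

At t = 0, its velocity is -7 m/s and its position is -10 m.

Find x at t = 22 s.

391.5 m

On each constant-a segment, Δv = aΔt and Δx = v₀Δt + ½aΔt²; chain segment to segment.
0–6 s: v starts -7 m/s; Δx = -7·6 + ½·-2·6² = -78 m; v ends -19 m/s.
6–12 s: v starts -19 m/s; Δx = -19·6 + ½·7·6² = 12 m; v ends 23 m/s.
12–17 s: v starts 23 m/s; Δx = 23·5 + ½·6·5² = 190 m; v ends 53 m/s.
17–22 s: v starts 53 m/s; Δx = 53·5 + ½·1·5² = 277.5 m; v ends 58 m/s.
x(22) = -10 + Σ Δx = 391.5 m.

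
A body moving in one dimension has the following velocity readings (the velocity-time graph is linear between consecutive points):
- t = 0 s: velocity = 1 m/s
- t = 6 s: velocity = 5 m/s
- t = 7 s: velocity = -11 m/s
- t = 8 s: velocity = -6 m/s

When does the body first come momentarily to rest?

v changes sign on 6–7 s (from 5 to -11); the graph is linear there, so v = 0 at t = 6 + (-5)·(7 − 6)/(-11 − 5) = 6.3125 s.

t = 6.3125 s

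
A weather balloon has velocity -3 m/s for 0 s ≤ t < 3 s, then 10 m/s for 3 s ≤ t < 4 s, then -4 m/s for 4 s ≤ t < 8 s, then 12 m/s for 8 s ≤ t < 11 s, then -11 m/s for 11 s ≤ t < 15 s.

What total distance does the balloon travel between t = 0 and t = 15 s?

115 m

Total distance travelled is ∫|v| dt — sum the magnitudes of each area piece.
0–3 s: |-3| × 3 = 9 m
3–4 s: |10| × 1 = 10 m
4–8 s: |-4| × 4 = 16 m
8–11 s: |12| × 3 = 36 m
11–15 s: |-11| × 4 = 44 m
Total distance = 115 m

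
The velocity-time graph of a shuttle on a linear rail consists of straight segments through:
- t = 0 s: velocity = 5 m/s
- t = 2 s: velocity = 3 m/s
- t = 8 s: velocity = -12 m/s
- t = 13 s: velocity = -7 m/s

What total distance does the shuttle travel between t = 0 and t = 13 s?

86.1 m

Total distance travelled is ∫|v| dt — sum the magnitudes of each area piece.
0–2 s: |½(5 + 3)(2)| = 8 m
2–8 s: v = 0 at t = 3.2 s; triangle areas 1.8 + 28.8 = 30.6 m
8–13 s: |½(-12 + -7)(5)| = 47.5 m
Total distance = 86.1 m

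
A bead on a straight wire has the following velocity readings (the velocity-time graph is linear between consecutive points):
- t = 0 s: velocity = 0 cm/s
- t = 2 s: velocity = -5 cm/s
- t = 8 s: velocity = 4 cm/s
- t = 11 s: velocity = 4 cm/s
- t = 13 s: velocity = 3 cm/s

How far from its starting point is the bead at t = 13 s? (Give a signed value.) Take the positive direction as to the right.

11 cm

Displacement is the signed area under the v-t curve.
0–2 s: ½(0 + -5)(2) = -5 cm
2–8 s: ½(-5 + 4)(6) = -3 cm
8–11 s: 4 × 3 = 12 cm
11–13 s: ½(4 + 3)(2) = 7 cm
Net displacement = 11 cm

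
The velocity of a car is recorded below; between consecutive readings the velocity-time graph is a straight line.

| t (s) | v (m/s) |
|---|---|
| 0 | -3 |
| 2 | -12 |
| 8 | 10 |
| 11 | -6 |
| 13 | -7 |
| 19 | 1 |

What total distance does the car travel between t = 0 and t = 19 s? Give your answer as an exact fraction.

Distance (not displacement) is the total path length: add the absolute areas under v-t.
0–2 s: |½(-3 + -12)(2)| = 15 m
2–8 s: v = 0 at t = 58/11 s; triangle areas 216/11 + 150/11 = 366/11 m
8–11 s: v = 0 at t = 9.875 s; triangle areas 9.375 + 3.375 = 12.75 m
11–13 s: |½(-6 + -7)(2)| = 13 m
13–19 s: v = 0 at t = 18.25 s; triangle areas 18.375 + 0.375 = 18.75 m
Total distance = 2041/22 m

2041/22 m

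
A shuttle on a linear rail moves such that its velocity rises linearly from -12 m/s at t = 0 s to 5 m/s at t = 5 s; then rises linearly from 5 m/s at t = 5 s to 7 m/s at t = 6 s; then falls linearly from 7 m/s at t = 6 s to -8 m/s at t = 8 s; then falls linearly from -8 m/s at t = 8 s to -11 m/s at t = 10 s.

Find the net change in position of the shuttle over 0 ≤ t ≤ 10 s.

Net displacement equals the area under the velocity-time graph (areas below the axis count negative).
0–5 s: ½(-12 + 5)(5) = -17.5 m
5–6 s: ½(5 + 7)(1) = 6 m
6–8 s: ½(7 + -8)(2) = -1 m
8–10 s: ½(-8 + -11)(2) = -19 m
Net displacement = -31.5 m

-31.5 m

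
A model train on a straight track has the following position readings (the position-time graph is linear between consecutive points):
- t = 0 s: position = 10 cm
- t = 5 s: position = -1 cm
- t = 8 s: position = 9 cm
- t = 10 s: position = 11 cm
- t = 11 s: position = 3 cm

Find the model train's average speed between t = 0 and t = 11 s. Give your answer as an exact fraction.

Average speed = (total path length)/(elapsed time); on a piecewise-linear x-t graph the path length is Σ|Δx|.
0–5 s: |Δx| = |-1 − 10| = 11 cm
5–8 s: |Δx| = |9 − -1| = 10 cm
8–10 s: |Δx| = |11 − 9| = 2 cm
10–11 s: |Δx| = |3 − 11| = 8 cm
Total path = 31 cm; average speed = 31/11 = 31/11 cm/s.

31/11 cm/s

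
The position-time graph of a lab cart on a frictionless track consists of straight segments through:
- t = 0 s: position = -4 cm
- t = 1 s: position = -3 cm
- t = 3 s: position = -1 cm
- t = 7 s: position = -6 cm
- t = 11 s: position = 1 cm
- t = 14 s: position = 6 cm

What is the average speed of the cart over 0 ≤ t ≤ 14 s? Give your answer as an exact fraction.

Average speed = (total path length)/(elapsed time); on a piecewise-linear x-t graph the path length is Σ|Δx|.
0–1 s: |Δx| = |-3 − -4| = 1 cm
1–3 s: |Δx| = |-1 − -3| = 2 cm
3–7 s: |Δx| = |-6 − -1| = 5 cm
7–11 s: |Δx| = |1 − -6| = 7 cm
11–14 s: |Δx| = |6 − 1| = 5 cm
Total path = 20 cm; average speed = 20/14 = 10/7 cm/s.

10/7 cm/s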